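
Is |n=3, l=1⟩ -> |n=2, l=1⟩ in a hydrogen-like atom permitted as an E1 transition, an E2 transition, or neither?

Δl = 1 − 1 = +0; l_i + l_f = 2.
E1 (Δl = ±1): not satisfied.
E2 (Δl = 0,±2, l_i+l_f ≥ 2): satisfied.

E2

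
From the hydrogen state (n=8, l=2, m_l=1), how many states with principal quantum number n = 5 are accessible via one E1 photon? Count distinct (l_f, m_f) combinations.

5

E1 requires Δl = ±1, so l_f ∈ {1, 3}; with 0 ≤ l_f ≤ n_f−1 = 4, the allowed l_f values are {1, 3}.
For l_f = 1: m_f ∈ {m_i−1, m_i, m_i+1} ∩ [−1, 1] = {0, 1} → 2 states.
For l_f = 3: m_f ∈ {m_i−1, m_i, m_i+1} ∩ [−3, 3] = {0, 1, 2} → 3 states.
Total: 5.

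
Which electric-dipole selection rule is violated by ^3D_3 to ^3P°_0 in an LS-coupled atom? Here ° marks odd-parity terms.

the ΔJ = 0, ±1 rule

ΔJ = 0, ±1 (not J=0↔0): J: 3 → 0, ΔJ = -3 — fails.
Parity must change: even → odd — ok.
ΔS = 0: S: 1 → 1 — ok.
ΔL = 0, ±1 (not L=0↔0): L: 2 → 1, ΔL = -1 — ok.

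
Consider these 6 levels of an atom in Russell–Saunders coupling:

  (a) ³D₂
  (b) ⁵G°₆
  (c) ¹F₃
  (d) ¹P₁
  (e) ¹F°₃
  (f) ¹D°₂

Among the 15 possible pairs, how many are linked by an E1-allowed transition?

(a)–(b): forbidden (ΔS, ΔL, ΔJ).
(a)–(c): forbidden (parity, ΔS).
(a)–(d): forbidden (parity, ΔS).
(a)–(e): forbidden (ΔS).
(a)–(f): forbidden (ΔS).
(b)–(c): forbidden (ΔS, ΔJ).
(b)–(d): forbidden (ΔS, ΔL, ΔJ).
(b)–(e): forbidden (parity, ΔS, ΔJ).
(b)–(f): forbidden (parity, ΔS, ΔL, ΔJ).
(c)–(d): forbidden (parity, ΔL, ΔJ).
(c)–(e): allowed.
(c)–(f): allowed.
(d)–(e): forbidden (ΔL, ΔJ).
(d)–(f): allowed.
(e)–(f): forbidden (parity).
Allowed pairs: 3 of 15.

3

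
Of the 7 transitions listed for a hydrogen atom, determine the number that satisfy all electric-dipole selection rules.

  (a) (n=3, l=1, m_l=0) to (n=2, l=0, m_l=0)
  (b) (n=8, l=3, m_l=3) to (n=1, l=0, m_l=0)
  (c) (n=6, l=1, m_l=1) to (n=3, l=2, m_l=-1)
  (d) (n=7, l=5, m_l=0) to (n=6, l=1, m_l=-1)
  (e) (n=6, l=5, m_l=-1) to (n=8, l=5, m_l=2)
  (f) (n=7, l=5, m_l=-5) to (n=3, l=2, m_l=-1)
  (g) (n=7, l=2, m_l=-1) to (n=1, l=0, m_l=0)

1

(a) allowed
(b) forbidden — Δl = -3 (E1 requires Δl = ±1); Δm_l = -3 (E1 requires Δm_l = 0, ±1)
(c) forbidden — Δm_l = -2 (E1 requires Δm_l = 0, ±1)
(d) forbidden — Δl = -4 (E1 requires Δl = ±1)
(e) forbidden — Δl = +0 (E1 requires Δl = ±1); Δm_l = +3 (E1 requires Δm_l = 0, ±1)
(f) forbidden — Δl = -3 (E1 requires Δl = ±1); Δm_l = +4 (E1 requires Δm_l = 0, ±1)
(g) forbidden — Δl = -2 (E1 requires Δl = ±1)
Total allowed: 1 of 7.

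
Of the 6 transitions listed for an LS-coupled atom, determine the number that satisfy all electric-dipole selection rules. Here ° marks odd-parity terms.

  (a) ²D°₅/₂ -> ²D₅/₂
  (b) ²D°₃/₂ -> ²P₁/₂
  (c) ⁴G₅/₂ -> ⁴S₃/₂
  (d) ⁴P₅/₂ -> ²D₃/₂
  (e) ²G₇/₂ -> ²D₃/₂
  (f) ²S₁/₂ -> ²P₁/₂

2

(a) allowed
(b) allowed
(c) forbidden (parity, ΔL fail)
(d) forbidden (parity, ΔS fail)
(e) forbidden (parity, ΔL, ΔJ fail)
(f) forbidden (parity fails)
Total allowed: 2 of 6.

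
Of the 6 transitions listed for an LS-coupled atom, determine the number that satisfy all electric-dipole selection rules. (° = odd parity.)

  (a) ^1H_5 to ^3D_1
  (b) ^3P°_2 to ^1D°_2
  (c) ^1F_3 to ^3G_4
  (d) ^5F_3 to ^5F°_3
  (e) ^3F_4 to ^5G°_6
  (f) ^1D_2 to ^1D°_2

(a) forbidden (parity, ΔS, ΔL, ΔJ fail)
(b) forbidden (parity, ΔS fail)
(c) forbidden (parity, ΔS fail)
(d) allowed
(e) forbidden (ΔS, ΔJ fail)
(f) allowed
Total allowed: 2 of 6.

2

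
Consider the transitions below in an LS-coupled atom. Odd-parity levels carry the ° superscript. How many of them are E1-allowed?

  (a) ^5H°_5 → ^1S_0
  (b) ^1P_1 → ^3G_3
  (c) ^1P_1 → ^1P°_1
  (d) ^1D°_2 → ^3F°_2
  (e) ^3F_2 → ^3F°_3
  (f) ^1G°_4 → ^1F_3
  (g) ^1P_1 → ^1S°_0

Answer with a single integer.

4

(a) forbidden (ΔS, ΔL, ΔJ fail)
(b) forbidden (parity, ΔS, ΔL, ΔJ fail)
(c) allowed
(d) forbidden (parity, ΔS fail)
(e) allowed
(f) allowed
(g) allowed
Total allowed: 4 of 7.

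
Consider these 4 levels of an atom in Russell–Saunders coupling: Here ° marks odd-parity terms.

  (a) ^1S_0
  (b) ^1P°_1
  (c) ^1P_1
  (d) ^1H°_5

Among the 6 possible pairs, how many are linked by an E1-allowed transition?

(a)–(b): allowed.
(a)–(c): forbidden (parity).
(a)–(d): forbidden (ΔL, ΔJ).
(b)–(c): allowed.
(b)–(d): forbidden (parity, ΔL, ΔJ).
(c)–(d): forbidden (ΔL, ΔJ).
Allowed pairs: 2 of 6.

2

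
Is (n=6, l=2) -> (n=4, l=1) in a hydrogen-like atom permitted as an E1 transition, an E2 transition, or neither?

E1

Δl = 1 − 2 = -1; l_i + l_f = 3.
E1 (Δl = ±1): satisfied.
E2 (Δl = 0,±2, l_i+l_f ≥ 2): not satisfied.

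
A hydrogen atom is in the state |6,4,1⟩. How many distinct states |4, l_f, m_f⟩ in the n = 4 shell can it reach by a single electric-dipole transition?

3

E1 requires Δl = ±1, so l_f ∈ {3, 5}; with 0 ≤ l_f ≤ n_f−1 = 3, the allowed l_f values are {3}.
For l_f = 3: m_f ∈ {m_i−1, m_i, m_i+1} ∩ [−3, 3] = {0, 1, 2} → 3 states.
Total: 3.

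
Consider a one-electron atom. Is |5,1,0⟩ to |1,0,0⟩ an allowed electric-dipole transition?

allowed

l: 1 → 0 (Δl = -1). Δl = ±1 satisfied.
m_l: 0 → 0 (Δm_l = +0). |Δm_l| ≤ 1 satisfied.
All E1 selection rules are satisfied.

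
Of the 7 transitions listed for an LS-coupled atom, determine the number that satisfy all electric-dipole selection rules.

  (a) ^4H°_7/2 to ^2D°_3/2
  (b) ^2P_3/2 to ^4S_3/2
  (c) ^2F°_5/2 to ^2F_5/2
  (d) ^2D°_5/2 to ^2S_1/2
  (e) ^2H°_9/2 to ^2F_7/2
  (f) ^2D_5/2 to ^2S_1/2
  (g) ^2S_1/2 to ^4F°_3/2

(a) forbidden (parity, ΔS, ΔL, ΔJ fail)
(b) forbidden (parity, ΔS fail)
(c) allowed
(d) forbidden (ΔL, ΔJ fail)
(e) forbidden (ΔL fails)
(f) forbidden (parity, ΔL, ΔJ fail)
(g) forbidden (ΔS, ΔL fail)
Total allowed: 1 of 7.

1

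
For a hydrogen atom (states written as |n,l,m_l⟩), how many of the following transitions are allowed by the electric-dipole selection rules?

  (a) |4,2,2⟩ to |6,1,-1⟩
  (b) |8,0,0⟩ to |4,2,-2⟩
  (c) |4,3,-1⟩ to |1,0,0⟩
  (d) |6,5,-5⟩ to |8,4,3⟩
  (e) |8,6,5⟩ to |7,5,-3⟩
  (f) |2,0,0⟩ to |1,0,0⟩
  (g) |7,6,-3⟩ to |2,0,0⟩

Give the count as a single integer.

0

(a) forbidden — Δm_l = -3 (E1 requires Δm_l = 0, ±1)
(b) forbidden — Δl = +2 (E1 requires Δl = ±1); Δm_l = -2 (E1 requires Δm_l = 0, ±1)
(c) forbidden — Δl = -3 (E1 requires Δl = ±1)
(d) forbidden — Δm_l = +8 (E1 requires Δm_l = 0, ±1)
(e) forbidden — Δm_l = -8 (E1 requires Δm_l = 0, ±1)
(f) forbidden — Δl = +0 (E1 requires Δl = ±1)
(g) forbidden — Δl = -6 (E1 requires Δl = ±1); Δm_l = +3 (E1 requires Δm_l = 0, ±1)
Total allowed: 0 of 7.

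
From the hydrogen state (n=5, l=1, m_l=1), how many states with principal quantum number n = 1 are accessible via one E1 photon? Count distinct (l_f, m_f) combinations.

E1 requires Δl = ±1, so l_f ∈ {0, 2}; with 0 ≤ l_f ≤ n_f−1 = 0, the allowed l_f values are {0}.
For l_f = 0: m_f ∈ {m_i−1, m_i, m_i+1} ∩ [−0, 0] = {0} → 1 state.
Total: 1.

1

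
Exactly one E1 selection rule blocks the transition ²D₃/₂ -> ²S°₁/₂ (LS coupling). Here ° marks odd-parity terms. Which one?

Parity must change: even → odd — ok.
ΔS = 0: S: 1/2 → 1/2 — ok.
ΔL = 0, ±1 (not L=0↔0): L: 2 → 0, ΔL = -2 — fails.
ΔJ = 0, ±1 (not J=0↔0): J: 3/2 → 1/2, ΔJ = -1 — ok.

the ΔL = 0, ±1 rule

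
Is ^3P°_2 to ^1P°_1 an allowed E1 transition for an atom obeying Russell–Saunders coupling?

forbidden

Reading off the term symbols: S 1→0, L 1→1, J 2→1, parity odd→odd.
Parity must change: odd → odd — violated.
ΔS = 0: S: 1 → 0 — violated.
ΔL = 0, ±1 (not L=0↔0): L: 1 → 1, ΔL = +0 — satisfied.
ΔJ = 0, ±1 (not J=0↔0): J: 2 → 1, ΔJ = -1 — satisfied.
Rule(s) violated: parity, ΔS.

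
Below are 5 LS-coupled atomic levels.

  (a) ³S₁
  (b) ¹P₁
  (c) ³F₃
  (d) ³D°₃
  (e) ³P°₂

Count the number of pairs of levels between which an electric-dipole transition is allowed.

(a)–(b): forbidden (parity, ΔS).
(a)–(c): forbidden (parity, ΔL, ΔJ).
(a)–(d): forbidden (ΔL, ΔJ).
(a)–(e): allowed.
(b)–(c): forbidden (parity, ΔS, ΔL, ΔJ).
(b)–(d): forbidden (ΔS, ΔJ).
(b)–(e): forbidden (ΔS).
(c)–(d): allowed.
(c)–(e): forbidden (ΔL).
(d)–(e): forbidden (parity).
Allowed pairs: 2 of 10.

2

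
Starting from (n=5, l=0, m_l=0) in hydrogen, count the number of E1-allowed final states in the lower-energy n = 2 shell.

3

E1 requires Δl = ±1, so l_f ∈ {-1, 1}; with 0 ≤ l_f ≤ n_f−1 = 1, the allowed l_f values are {1}.
For l_f = 1: m_f ∈ {m_i−1, m_i, m_i+1} ∩ [−1, 1] = {-1, 0, 1} → 3 states.
Total: 3.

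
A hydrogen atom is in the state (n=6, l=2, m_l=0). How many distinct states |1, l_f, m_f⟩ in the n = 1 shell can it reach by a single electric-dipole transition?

E1 requires l_f ∈ {1, 3}, but neither lies in [0, 0], so no final state is reachable.
Total: 0.

0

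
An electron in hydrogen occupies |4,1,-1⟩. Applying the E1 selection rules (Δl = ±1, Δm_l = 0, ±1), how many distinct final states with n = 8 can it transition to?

E1 requires Δl = ±1, so l_f ∈ {0, 2}; with 0 ≤ l_f ≤ n_f−1 = 7, the allowed l_f values are {0, 2}.
For l_f = 0: m_f ∈ {m_i−1, m_i, m_i+1} ∩ [−0, 0] = {0} → 1 state.
For l_f = 2: m_f ∈ {m_i−1, m_i, m_i+1} ∩ [−2, 2] = {-2, -1, 0} → 3 states.
Total: 4.

4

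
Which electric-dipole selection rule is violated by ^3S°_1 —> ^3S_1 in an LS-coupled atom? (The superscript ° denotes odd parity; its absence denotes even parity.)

Parity must change: odd → even — ✓.
ΔS = 0: S: 1 → 1 — ✓.
ΔL = 0, ±1 (not L=0↔0): L: 0 → 0, ΔL = +0 — ✗.
ΔJ = 0, ±1 (not J=0↔0): J: 1 → 1, ΔJ = +0 — ✓.

the L=0 ↔ L=0 exclusion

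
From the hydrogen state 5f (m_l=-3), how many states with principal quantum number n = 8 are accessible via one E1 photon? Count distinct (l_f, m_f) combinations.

E1 requires Δl = ±1, so l_f ∈ {2, 4}; with 0 ≤ l_f ≤ n_f−1 = 7, the allowed l_f values are {2, 4}.
For l_f = 2: m_f ∈ {m_i−1, m_i, m_i+1} ∩ [−2, 2] = {-2} → 1 state.
For l_f = 4: m_f ∈ {m_i−1, m_i, m_i+1} ∩ [−4, 4] = {-4, -3, -2} → 3 states.
Total: 4.

4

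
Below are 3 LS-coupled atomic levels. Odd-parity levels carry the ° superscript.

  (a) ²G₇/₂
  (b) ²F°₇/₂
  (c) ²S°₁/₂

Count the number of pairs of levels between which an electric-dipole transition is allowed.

(a)–(b): allowed.
(a)–(c): forbidden (ΔL, ΔJ).
(b)–(c): forbidden (parity, ΔL, ΔJ).
Allowed pairs: 1 of 3.

1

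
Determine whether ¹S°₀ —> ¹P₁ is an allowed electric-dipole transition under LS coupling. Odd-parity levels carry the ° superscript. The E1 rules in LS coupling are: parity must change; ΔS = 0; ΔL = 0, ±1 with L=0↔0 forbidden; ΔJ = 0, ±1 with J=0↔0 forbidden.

Initial level: S=0, L=0, J=0, parity odd. Final level: S=0, L=1, J=1, parity even.
Parity must change: odd → even — passes.
ΔS = 0: S: 0 → 0 — passes.
ΔL = 0, ±1 (not L=0↔0): L: 0 → 1, ΔL = +1 — passes.
ΔJ = 0, ±1 (not J=0↔0): J: 0 → 1, ΔJ = +1 — passes.
All four E1 rules are satisfied.

allowed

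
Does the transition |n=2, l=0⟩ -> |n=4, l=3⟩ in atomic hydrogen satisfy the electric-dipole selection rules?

Initial l = 0, final l = 3, so Δl = +3. E1 requires Δl = ±1: ✗.
The transition is electric-dipole forbidden.

forbidden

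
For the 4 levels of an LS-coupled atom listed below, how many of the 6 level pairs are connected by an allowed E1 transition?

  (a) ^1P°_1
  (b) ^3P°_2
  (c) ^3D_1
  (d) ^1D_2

2

(a)–(b): forbidden (parity, ΔS).
(a)–(c): forbidden (ΔS).
(a)–(d): allowed.
(b)–(c): allowed.
(b)–(d): forbidden (ΔS).
(c)–(d): forbidden (parity, ΔS).
Allowed pairs: 2 of 6.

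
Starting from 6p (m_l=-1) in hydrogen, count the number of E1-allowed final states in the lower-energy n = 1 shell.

1

E1 requires Δl = ±1, so l_f ∈ {0, 2}; with 0 ≤ l_f ≤ n_f−1 = 0, the allowed l_f values are {0}.
For l_f = 0: m_f ∈ {m_i−1, m_i, m_i+1} ∩ [−0, 0] = {0} → 1 state.
Total: 1.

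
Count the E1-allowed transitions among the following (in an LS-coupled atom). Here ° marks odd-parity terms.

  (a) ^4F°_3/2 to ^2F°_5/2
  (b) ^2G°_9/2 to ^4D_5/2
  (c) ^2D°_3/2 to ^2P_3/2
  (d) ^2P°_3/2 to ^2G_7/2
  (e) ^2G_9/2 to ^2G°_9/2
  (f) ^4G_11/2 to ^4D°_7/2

2

(a) forbidden (parity, ΔS fail)
(b) forbidden (ΔS, ΔL, ΔJ fail)
(c) allowed
(d) forbidden (ΔL, ΔJ fail)
(e) allowed
(f) forbidden (ΔL, ΔJ fail)
Total allowed: 2 of 6.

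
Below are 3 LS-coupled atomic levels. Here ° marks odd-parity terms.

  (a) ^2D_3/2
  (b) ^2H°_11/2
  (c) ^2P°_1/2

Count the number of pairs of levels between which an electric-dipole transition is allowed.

1

(a)–(b): forbidden (ΔL, ΔJ).
(a)–(c): allowed.
(b)–(c): forbidden (parity, ΔL, ΔJ).
Allowed pairs: 1 of 3.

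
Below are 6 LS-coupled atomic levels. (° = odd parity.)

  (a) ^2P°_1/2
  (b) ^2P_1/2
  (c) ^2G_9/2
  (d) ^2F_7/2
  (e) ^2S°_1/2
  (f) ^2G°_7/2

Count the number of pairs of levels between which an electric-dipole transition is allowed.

(a)–(b): allowed.
(a)–(c): forbidden (ΔL, ΔJ).
(a)–(d): forbidden (ΔL, ΔJ).
(a)–(e): forbidden (parity).
(a)–(f): forbidden (parity, ΔL, ΔJ).
(b)–(c): forbidden (parity, ΔL, ΔJ).
(b)–(d): forbidden (parity, ΔL, ΔJ).
(b)–(e): allowed.
(b)–(f): forbidden (ΔL, ΔJ).
(c)–(d): forbidden (parity).
(c)–(e): forbidden (ΔL, ΔJ).
(c)–(f): allowed.
(d)–(e): forbidden (ΔL, ΔJ).
(d)–(f): allowed.
(e)–(f): forbidden (parity, ΔL, ΔJ).
Allowed pairs: 4 of 15.

4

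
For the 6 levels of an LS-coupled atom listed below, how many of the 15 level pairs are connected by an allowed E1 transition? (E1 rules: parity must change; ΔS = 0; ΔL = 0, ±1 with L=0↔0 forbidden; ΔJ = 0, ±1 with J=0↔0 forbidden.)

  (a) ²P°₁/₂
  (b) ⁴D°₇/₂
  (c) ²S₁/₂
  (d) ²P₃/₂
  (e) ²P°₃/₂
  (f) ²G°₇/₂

4

(a)–(b): forbidden (parity, ΔS, ΔJ).
(a)–(c): allowed.
(a)–(d): allowed.
(a)–(e): forbidden (parity).
(a)–(f): forbidden (parity, ΔL, ΔJ).
(b)–(c): forbidden (ΔS, ΔL, ΔJ).
(b)–(d): forbidden (ΔS, ΔJ).
(b)–(e): forbidden (parity, ΔS, ΔJ).
(b)–(f): forbidden (parity, ΔS, ΔL).
(c)–(d): forbidden (parity).
(c)–(e): allowed.
(c)–(f): forbidden (ΔL, ΔJ).
(d)–(e): allowed.
(d)–(f): forbidden (ΔL, ΔJ).
(e)–(f): forbidden (parity, ΔL, ΔJ).
Allowed pairs: 4 of 15.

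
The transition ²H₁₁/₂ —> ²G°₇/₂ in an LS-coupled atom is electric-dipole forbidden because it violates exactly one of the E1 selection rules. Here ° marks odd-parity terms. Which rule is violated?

the ΔJ = 0, ±1 rule

Reading off the term symbols: S 1/2→1/2, L 5→4, J 11/2→7/2, parity even→odd.
ΔL = 0, ±1 (not L=0↔0): L: 5 → 4, ΔL = -1 — ✓.
ΔS = 0: S: 1/2 → 1/2 — ✓.
Parity must change: even → odd — ✓.
ΔJ = 0, ±1 (not J=0↔0): J: 11/2 → 7/2, ΔJ = -2 — ✗.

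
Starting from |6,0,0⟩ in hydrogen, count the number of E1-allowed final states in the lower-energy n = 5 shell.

E1 requires Δl = ±1, so l_f ∈ {-1, 1}; with 0 ≤ l_f ≤ n_f−1 = 4, the allowed l_f values are {1}.
For l_f = 1: m_f ∈ {m_i−1, m_i, m_i+1} ∩ [−1, 1] = {-1, 0, 1} → 3 states.
Total: 3.

3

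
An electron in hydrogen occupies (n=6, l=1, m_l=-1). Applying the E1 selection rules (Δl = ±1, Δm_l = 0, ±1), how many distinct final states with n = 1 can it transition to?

E1 requires Δl = ±1, so l_f ∈ {0, 2}; with 0 ≤ l_f ≤ n_f−1 = 0, the allowed l_f values are {0}.
For l_f = 0: m_f ∈ {m_i−1, m_i, m_i+1} ∩ [−0, 0] = {0} → 1 state.
Total: 1.

1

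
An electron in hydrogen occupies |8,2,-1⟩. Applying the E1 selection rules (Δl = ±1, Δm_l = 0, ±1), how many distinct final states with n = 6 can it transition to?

5

E1 requires Δl = ±1, so l_f ∈ {1, 3}; with 0 ≤ l_f ≤ n_f−1 = 5, the allowed l_f values are {1, 3}.
For l_f = 1: m_f ∈ {m_i−1, m_i, m_i+1} ∩ [−1, 1] = {-1, 0} → 2 states.
For l_f = 3: m_f ∈ {m_i−1, m_i, m_i+1} ∩ [−3, 3] = {-2, -1, 0} → 3 states.
Total: 5.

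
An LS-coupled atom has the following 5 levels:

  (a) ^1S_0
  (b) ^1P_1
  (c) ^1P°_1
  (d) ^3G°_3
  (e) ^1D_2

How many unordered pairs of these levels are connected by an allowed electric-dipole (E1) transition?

(a)–(b): forbidden (parity).
(a)–(c): allowed.
(a)–(d): forbidden (ΔS, ΔL, ΔJ).
(a)–(e): forbidden (parity, ΔL, ΔJ).
(b)–(c): allowed.
(b)–(d): forbidden (ΔS, ΔL, ΔJ).
(b)–(e): forbidden (parity).
(c)–(d): forbidden (parity, ΔS, ΔL, ΔJ).
(c)–(e): allowed.
(d)–(e): forbidden (ΔS, ΔL).
Allowed pairs: 3 of 10.

3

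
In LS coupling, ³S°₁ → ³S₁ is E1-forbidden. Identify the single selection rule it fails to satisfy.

Parity must change: odd → even — ✓.
ΔS = 0: S: 1 → 1 — ✓.
ΔL = 0, ±1 (not L=0↔0): L: 0 → 0, ΔL = +0 — ✗.
ΔJ = 0, ±1 (not J=0↔0): J: 1 → 1, ΔJ = +0 — ✓.

the L=0 ↔ L=0 exclusion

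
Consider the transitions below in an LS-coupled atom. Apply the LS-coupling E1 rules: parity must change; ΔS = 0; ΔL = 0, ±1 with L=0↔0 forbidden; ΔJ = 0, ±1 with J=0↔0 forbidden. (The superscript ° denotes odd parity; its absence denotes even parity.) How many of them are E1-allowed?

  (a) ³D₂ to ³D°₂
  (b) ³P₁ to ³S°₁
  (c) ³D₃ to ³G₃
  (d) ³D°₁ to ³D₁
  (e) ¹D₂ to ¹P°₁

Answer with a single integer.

4

(a) allowed
(b) allowed
(c) forbidden (parity, ΔL fail)
(d) allowed
(e) allowed
Total allowed: 4 of 5.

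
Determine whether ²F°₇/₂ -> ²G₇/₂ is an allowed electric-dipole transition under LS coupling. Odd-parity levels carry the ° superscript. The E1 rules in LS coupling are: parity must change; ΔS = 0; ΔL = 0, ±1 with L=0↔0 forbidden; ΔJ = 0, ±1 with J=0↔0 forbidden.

allowed

Initial level: S=1/2, L=3, J=7/2, parity odd. Final level: S=1/2, L=4, J=7/2, parity even.
ΔJ = 0, ±1 (not J=0↔0): J: 7/2 → 7/2, ΔJ = +0 — ✓.
ΔL = 0, ±1 (not L=0↔0): L: 3 → 4, ΔL = +1 — ✓.
Parity must change: odd → even — ✓.
ΔS = 0: S: 1/2 → 1/2 — ✓.
All four E1 rules are satisfied.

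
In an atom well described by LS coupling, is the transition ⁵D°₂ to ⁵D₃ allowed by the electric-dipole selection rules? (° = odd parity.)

allowed

Parity must change: odd → even — passes.
ΔS = 0: S: 2 → 2 — passes.
ΔL = 0, ±1 (not L=0↔0): L: 2 → 2, ΔL = +0 — passes.
ΔJ = 0, ±1 (not J=0↔0): J: 2 → 3, ΔJ = +1 — passes.
All four E1 rules are satisfied.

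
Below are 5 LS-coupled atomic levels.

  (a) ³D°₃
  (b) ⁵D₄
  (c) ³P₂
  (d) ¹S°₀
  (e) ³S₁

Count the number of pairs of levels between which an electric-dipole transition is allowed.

(a)–(b): forbidden (ΔS).
(a)–(c): allowed.
(a)–(d): forbidden (parity, ΔS, ΔL, ΔJ).
(a)–(e): forbidden (ΔL, ΔJ).
(b)–(c): forbidden (parity, ΔS, ΔJ).
(b)–(d): forbidden (ΔS, ΔL, ΔJ).
(b)–(e): forbidden (parity, ΔS, ΔL, ΔJ).
(c)–(d): forbidden (ΔS, ΔJ).
(c)–(e): forbidden (parity).
(d)–(e): forbidden (ΔS, ΔL).
Allowed pairs: 1 of 10.

1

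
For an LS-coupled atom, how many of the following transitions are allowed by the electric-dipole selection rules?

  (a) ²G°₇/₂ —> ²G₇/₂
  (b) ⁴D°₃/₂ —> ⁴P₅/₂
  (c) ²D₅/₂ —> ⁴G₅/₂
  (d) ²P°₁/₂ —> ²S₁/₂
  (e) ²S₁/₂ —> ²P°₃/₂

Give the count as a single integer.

(a) allowed
(b) allowed
(c) forbidden (parity, ΔS, ΔL fail)
(d) allowed
(e) allowed
Total allowed: 4 of 5.

4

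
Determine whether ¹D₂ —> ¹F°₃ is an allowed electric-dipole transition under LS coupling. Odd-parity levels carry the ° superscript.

allowed

Parity must change: even → odd — passes.
ΔS = 0: S: 0 → 0 — passes.
ΔL = 0, ±1 (not L=0↔0): L: 2 → 3, ΔL = +1 — passes.
ΔJ = 0, ±1 (not J=0↔0): J: 2 → 3, ΔJ = +1 — passes.
All four E1 rules are satisfied.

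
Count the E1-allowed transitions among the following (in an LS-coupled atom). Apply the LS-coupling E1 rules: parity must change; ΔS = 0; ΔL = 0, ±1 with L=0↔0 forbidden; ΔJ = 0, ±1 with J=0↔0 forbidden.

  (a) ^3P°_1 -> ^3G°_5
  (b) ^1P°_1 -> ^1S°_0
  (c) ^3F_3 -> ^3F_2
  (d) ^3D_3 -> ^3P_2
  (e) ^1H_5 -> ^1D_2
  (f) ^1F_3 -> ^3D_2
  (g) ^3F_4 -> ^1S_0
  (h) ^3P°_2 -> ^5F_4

0

(a) forbidden (parity, ΔL, ΔJ fail)
(b) forbidden (parity fails)
(c) forbidden (parity fails)
(d) forbidden (parity fails)
(e) forbidden (parity, ΔL, ΔJ fail)
(f) forbidden (parity, ΔS fail)
(g) forbidden (parity, ΔS, ΔL, ΔJ fail)
(h) forbidden (ΔS, ΔL, ΔJ fail)
Total allowed: 0 of 8.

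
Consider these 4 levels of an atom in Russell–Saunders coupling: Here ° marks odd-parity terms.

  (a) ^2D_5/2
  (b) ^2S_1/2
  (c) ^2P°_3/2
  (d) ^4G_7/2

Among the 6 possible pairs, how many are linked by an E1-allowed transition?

(a)–(b): forbidden (parity, ΔL, ΔJ).
(a)–(c): allowed.
(a)–(d): forbidden (parity, ΔS, ΔL).
(b)–(c): allowed.
(b)–(d): forbidden (parity, ΔS, ΔL, ΔJ).
(c)–(d): forbidden (ΔS, ΔL, ΔJ).
Allowed pairs: 2 of 6.

2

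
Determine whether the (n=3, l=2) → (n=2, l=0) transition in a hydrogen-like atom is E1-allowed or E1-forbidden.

forbidden

Δl = 0 − 2 = -2; the E1 rule Δl = ±1 is violated.
The transition is electric-dipole forbidden.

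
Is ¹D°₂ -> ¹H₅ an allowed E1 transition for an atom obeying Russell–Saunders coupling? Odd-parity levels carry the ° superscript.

Parity must change: odd → even — passes.
ΔS = 0: S: 0 → 0 — passes.
ΔL = 0, ±1 (not L=0↔0): L: 2 → 5, ΔL = +3 — fails.
ΔJ = 0, ±1 (not J=0↔0): J: 2 → 5, ΔJ = +3 — fails.
Rule(s) violated: ΔL, ΔJ.

forbidden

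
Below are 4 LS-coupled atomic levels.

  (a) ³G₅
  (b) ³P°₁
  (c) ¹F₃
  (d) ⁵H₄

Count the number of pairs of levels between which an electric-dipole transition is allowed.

0

(a)–(b): forbidden (ΔL, ΔJ).
(a)–(c): forbidden (parity, ΔS, ΔJ).
(a)–(d): forbidden (parity, ΔS).
(b)–(c): forbidden (ΔS, ΔL, ΔJ).
(b)–(d): forbidden (ΔS, ΔL, ΔJ).
(c)–(d): forbidden (parity, ΔS, ΔL).
Allowed pairs: 0 of 6.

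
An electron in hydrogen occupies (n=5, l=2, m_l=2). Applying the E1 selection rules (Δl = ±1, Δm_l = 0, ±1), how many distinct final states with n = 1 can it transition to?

0

E1 requires l_f ∈ {1, 3}, but neither lies in [0, 0], so no final state is reachable.
Total: 0.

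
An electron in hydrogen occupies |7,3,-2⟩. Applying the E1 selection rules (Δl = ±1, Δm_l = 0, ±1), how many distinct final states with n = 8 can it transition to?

5

E1 requires Δl = ±1, so l_f ∈ {2, 4}; with 0 ≤ l_f ≤ n_f−1 = 7, the allowed l_f values are {2, 4}.
For l_f = 2: m_f ∈ {m_i−1, m_i, m_i+1} ∩ [−2, 2] = {-2, -1} → 2 states.
For l_f = 4: m_f ∈ {m_i−1, m_i, m_i+1} ∩ [−4, 4] = {-3, -2, -1} → 3 states.
Total: 5.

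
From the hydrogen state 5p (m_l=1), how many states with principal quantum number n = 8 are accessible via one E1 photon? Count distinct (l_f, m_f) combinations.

E1 requires Δl = ±1, so l_f ∈ {0, 2}; with 0 ≤ l_f ≤ n_f−1 = 7, the allowed l_f values are {0, 2}.
For l_f = 0: m_f ∈ {m_i−1, m_i, m_i+1} ∩ [−0, 0] = {0} → 1 state.
For l_f = 2: m_f ∈ {m_i−1, m_i, m_i+1} ∩ [−2, 2] = {0, 1, 2} → 3 states.
Total: 4.

4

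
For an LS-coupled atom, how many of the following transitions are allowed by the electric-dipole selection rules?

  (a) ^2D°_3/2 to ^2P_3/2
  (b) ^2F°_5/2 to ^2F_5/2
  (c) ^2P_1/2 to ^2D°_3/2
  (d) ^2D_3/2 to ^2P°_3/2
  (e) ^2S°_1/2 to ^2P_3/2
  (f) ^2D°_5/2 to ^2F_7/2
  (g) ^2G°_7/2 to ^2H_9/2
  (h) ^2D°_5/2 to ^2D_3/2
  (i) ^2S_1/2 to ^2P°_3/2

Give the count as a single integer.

(a) allowed
(b) allowed
(c) allowed
(d) allowed
(e) allowed
(f) allowed
(g) allowed
(h) allowed
(i) allowed
Total allowed: 9 of 9.

9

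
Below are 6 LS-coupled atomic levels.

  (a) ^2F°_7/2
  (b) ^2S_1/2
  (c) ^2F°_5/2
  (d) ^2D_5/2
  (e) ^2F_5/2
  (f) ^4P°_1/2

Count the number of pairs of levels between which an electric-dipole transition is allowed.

(a)–(b): forbidden (ΔL, ΔJ).
(a)–(c): forbidden (parity).
(a)–(d): allowed.
(a)–(e): allowed.
(a)–(f): forbidden (parity, ΔS, ΔL, ΔJ).
(b)–(c): forbidden (ΔL, ΔJ).
(b)–(d): forbidden (parity, ΔL, ΔJ).
(b)–(e): forbidden (parity, ΔL, ΔJ).
(b)–(f): forbidden (ΔS).
(c)–(d): allowed.
(c)–(e): allowed.
(c)–(f): forbidden (parity, ΔS, ΔL, ΔJ).
(d)–(e): forbidden (parity).
(d)–(f): forbidden (ΔS, ΔJ).
(e)–(f): forbidden (ΔS, ΔL, ΔJ).
Allowed pairs: 4 of 15.

4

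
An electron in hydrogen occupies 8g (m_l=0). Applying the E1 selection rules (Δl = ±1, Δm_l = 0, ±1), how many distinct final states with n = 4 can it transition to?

3

E1 requires Δl = ±1, so l_f ∈ {3, 5}; with 0 ≤ l_f ≤ n_f−1 = 3, the allowed l_f values are {3}.
For l_f = 3: m_f ∈ {m_i−1, m_i, m_i+1} ∩ [−3, 3] = {-1, 0, 1} → 3 states.
Total: 3.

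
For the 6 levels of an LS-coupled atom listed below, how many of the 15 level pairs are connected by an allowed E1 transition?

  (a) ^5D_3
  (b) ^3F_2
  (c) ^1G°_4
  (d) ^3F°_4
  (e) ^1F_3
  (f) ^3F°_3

(a)–(b): forbidden (parity, ΔS).
(a)–(c): forbidden (ΔS, ΔL).
(a)–(d): forbidden (ΔS).
(a)–(e): forbidden (parity, ΔS).
(a)–(f): forbidden (ΔS).
(b)–(c): forbidden (ΔS, ΔJ).
(b)–(d): forbidden (ΔJ).
(b)–(e): forbidden (parity, ΔS).
(b)–(f): allowed.
(c)–(d): forbidden (parity, ΔS).
(c)–(e): allowed.
(c)–(f): forbidden (parity, ΔS).
(d)–(e): forbidden (ΔS).
(d)–(f): forbidden (parity).
(e)–(f): forbidden (ΔS).
Allowed pairs: 2 of 15.

2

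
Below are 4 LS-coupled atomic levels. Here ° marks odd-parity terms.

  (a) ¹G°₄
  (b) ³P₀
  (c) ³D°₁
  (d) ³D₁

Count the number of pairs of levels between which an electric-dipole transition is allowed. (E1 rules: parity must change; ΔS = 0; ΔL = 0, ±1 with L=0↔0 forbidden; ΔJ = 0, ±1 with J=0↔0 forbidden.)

2

(a)–(b): forbidden (ΔS, ΔL, ΔJ).
(a)–(c): forbidden (parity, ΔS, ΔL, ΔJ).
(a)–(d): forbidden (ΔS, ΔL, ΔJ).
(b)–(c): allowed.
(b)–(d): forbidden (parity).
(c)–(d): allowed.
Allowed pairs: 2 of 6.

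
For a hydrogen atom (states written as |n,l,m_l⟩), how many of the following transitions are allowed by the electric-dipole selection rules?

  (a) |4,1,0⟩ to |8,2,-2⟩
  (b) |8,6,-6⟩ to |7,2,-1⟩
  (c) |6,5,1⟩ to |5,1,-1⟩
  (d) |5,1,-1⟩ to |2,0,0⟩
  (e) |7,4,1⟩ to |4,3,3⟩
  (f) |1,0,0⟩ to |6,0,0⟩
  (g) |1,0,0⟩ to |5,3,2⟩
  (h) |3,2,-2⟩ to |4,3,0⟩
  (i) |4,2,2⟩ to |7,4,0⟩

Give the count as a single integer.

1

(a) forbidden — Δm_l = -2 (E1 requires Δm_l = 0, ±1)
(b) forbidden — Δl = -4 (E1 requires Δl = ±1); Δm_l = +5 (E1 requires Δm_l = 0, ±1)
(c) forbidden — Δl = -4 (E1 requires Δl = ±1); Δm_l = -2 (E1 requires Δm_l = 0, ±1)
(d) allowed
(e) forbidden — Δm_l = +2 (E1 requires Δm_l = 0, ±1)
(f) forbidden — Δl = +0 (E1 requires Δl = ±1)
(g) forbidden — Δl = +3 (E1 requires Δl = ±1); Δm_l = +2 (E1 requires Δm_l = 0, ±1)
(h) forbidden — Δm_l = +2 (E1 requires Δm_l = 0, ±1)
(i) forbidden — Δl = +2 (E1 requires Δl = ±1); Δm_l = -2 (E1 requires Δm_l = 0, ±1)
Total allowed: 1 of 9.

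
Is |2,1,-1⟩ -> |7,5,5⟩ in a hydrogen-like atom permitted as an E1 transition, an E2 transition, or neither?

Δl = 5 − 1 = +4; l_i + l_f = 6.
Δm_l = +6.
E1 (Δl = ±1, |Δm_l| ≤ 1): not satisfied.
E2 (Δl = 0,±2, l_i+l_f ≥ 2, |Δm_l| ≤ 2): not satisfied.

neither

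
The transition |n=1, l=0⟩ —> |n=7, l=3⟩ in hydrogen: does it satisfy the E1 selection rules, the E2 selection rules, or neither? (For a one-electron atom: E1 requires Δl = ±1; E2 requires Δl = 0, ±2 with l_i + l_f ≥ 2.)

Δl = 3 − 0 = +3; l_i + l_f = 3.
E1 (Δl = ±1): not satisfied.
E2 (Δl = 0,±2, l_i+l_f ≥ 2): not satisfied.

neither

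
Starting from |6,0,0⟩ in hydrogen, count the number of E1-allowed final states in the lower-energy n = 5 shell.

3

E1 requires Δl = ±1, so l_f ∈ {-1, 1}; with 0 ≤ l_f ≤ n_f−1 = 4, the allowed l_f values are {1}.
For l_f = 1: m_f ∈ {m_i−1, m_i, m_i+1} ∩ [−1, 1] = {-1, 0, 1} → 3 states.
Total: 3.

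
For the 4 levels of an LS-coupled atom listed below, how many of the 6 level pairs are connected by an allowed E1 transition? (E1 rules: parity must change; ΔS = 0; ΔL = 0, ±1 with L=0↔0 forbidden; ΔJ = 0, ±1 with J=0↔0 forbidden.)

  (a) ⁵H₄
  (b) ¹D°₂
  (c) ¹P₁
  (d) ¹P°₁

2

(a)–(b): forbidden (ΔS, ΔL, ΔJ).
(a)–(c): forbidden (parity, ΔS, ΔL, ΔJ).
(a)–(d): forbidden (ΔS, ΔL, ΔJ).
(b)–(c): allowed.
(b)–(d): forbidden (parity).
(c)–(d): allowed.
Allowed pairs: 2 of 6.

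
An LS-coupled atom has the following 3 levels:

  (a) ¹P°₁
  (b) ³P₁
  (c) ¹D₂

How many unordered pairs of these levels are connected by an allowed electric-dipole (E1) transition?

1

(a)–(b): forbidden (ΔS).
(a)–(c): allowed.
(b)–(c): forbidden (parity, ΔS).
Allowed pairs: 1 of 3.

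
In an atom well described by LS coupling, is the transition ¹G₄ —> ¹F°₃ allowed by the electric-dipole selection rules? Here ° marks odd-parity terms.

allowed

Reading off the term symbols: S 0→0, L 4→3, J 4→3, parity even→odd.
Parity must change: even → odd — satisfied.
ΔS = 0: S: 0 → 0 — satisfied.
ΔL = 0, ±1 (not L=0↔0): L: 4 → 3, ΔL = -1 — satisfied.
ΔJ = 0, ±1 (not J=0↔0): J: 4 → 3, ΔJ = -1 — satisfied.
All four E1 rules are satisfied.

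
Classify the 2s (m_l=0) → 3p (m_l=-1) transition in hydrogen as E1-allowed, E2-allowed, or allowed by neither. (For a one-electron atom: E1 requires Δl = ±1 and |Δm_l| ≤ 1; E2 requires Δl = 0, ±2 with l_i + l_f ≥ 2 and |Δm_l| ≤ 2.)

E1

Δl = 1 − 0 = +1; l_i + l_f = 1.
Δm_l = -1.
E1 (Δl = ±1, |Δm_l| ≤ 1): satisfied.
E2 (Δl = 0,±2, l_i+l_f ≥ 2, |Δm_l| ≤ 2): not satisfied.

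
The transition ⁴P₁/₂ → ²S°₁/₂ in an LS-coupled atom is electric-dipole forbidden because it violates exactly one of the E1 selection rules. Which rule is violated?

Initial level: S=3/2, L=1, J=1/2, parity even. Final level: S=1/2, L=0, J=1/2, parity odd.
Parity must change: even → odd — ✓.
ΔS = 0: S: 3/2 → 1/2 — ✗.
ΔL = 0, ±1 (not L=0↔0): L: 1 → 0, ΔL = -1 — ✓.
ΔJ = 0, ±1 (not J=0↔0): J: 1/2 → 1/2, ΔJ = +0 — ✓.

the ΔS = 0 rule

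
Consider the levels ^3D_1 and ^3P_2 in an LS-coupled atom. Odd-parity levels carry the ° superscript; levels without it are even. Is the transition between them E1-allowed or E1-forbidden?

Parity must change: even → even — ✗.
ΔS = 0: S: 1 → 1 — ✓.
ΔL = 0, ±1 (not L=0↔0): L: 2 → 1, ΔL = -1 — ✓.
ΔJ = 0, ±1 (not J=0↔0): J: 1 → 2, ΔJ = +1 — ✓.
Rule(s) violated: parity.

forbidden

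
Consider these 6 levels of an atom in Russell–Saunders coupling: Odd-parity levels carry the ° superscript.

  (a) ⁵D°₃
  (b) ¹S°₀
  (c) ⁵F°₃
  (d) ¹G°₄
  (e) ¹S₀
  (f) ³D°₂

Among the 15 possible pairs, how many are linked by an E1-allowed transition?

(a)–(b): forbidden (parity, ΔS, ΔL, ΔJ).
(a)–(c): forbidden (parity).
(a)–(d): forbidden (parity, ΔS, ΔL).
(a)–(e): forbidden (ΔS, ΔL, ΔJ).
(a)–(f): forbidden (parity, ΔS).
(b)–(c): forbidden (parity, ΔS, ΔL, ΔJ).
(b)–(d): forbidden (parity, ΔL, ΔJ).
(b)–(e): forbidden (ΔL, ΔJ).
(b)–(f): forbidden (parity, ΔS, ΔL, ΔJ).
(c)–(d): forbidden (parity, ΔS).
(c)–(e): forbidden (ΔS, ΔL, ΔJ).
(c)–(f): forbidden (parity, ΔS).
(d)–(e): forbidden (ΔL, ΔJ).
(d)–(f): forbidden (parity, ΔS, ΔL, ΔJ).
(e)–(f): forbidden (ΔS, ΔL, ΔJ).
Allowed pairs: 0 of 15.

0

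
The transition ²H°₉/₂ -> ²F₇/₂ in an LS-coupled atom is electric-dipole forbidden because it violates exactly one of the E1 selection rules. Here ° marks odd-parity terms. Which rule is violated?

the ΔL = 0, ±1 rule

Initial level: S=1/2, L=5, J=9/2, parity odd. Final level: S=1/2, L=3, J=7/2, parity even.
Parity must change: odd → even — passes.
ΔS = 0: S: 1/2 → 1/2 — passes.
ΔL = 0, ±1 (not L=0↔0): L: 5 → 3, ΔL = -2 — fails.
ΔJ = 0, ±1 (not J=0↔0): J: 9/2 → 7/2, ΔJ = -1 — passes.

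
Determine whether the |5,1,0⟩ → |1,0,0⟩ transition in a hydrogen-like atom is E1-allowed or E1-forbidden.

l: 1 → 0 (Δl = -1). Δl = ±1 passes.
Δm_l = 0 − (0) = +0. E1 requires Δm_l = 0, ±1: passes.
All E1 selection rules are satisfied.

allowed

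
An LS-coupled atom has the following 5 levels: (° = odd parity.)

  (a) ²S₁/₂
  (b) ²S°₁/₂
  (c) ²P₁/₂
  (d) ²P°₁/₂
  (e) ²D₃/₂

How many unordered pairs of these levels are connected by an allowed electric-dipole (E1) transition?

4

(a)–(b): forbidden (ΔL).
(a)–(c): forbidden (parity).
(a)–(d): allowed.
(a)–(e): forbidden (parity, ΔL).
(b)–(c): allowed.
(b)–(d): forbidden (parity).
(b)–(e): forbidden (ΔL).
(c)–(d): allowed.
(c)–(e): forbidden (parity).
(d)–(e): allowed.
Allowed pairs: 4 of 10.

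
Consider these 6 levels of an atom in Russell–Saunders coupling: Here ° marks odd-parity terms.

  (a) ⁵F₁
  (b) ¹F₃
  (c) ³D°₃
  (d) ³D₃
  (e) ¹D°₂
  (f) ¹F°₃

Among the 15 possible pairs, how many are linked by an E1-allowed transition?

3

(a)–(b): forbidden (parity, ΔS, ΔJ).
(a)–(c): forbidden (ΔS, ΔJ).
(a)–(d): forbidden (parity, ΔS, ΔJ).
(a)–(e): forbidden (ΔS).
(a)–(f): forbidden (ΔS, ΔJ).
(b)–(c): forbidden (ΔS).
(b)–(d): forbidden (parity, ΔS).
(b)–(e): allowed.
(b)–(f): allowed.
(c)–(d): allowed.
(c)–(e): forbidden (parity, ΔS).
(c)–(f): forbidden (parity, ΔS).
(d)–(e): forbidden (ΔS).
(d)–(f): forbidden (ΔS).
(e)–(f): forbidden (parity).
Allowed pairs: 3 of 15.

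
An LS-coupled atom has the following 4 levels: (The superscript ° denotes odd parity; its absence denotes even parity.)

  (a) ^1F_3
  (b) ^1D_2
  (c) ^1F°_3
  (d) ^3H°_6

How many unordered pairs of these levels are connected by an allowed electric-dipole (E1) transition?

2

(a)–(b): forbidden (parity).
(a)–(c): allowed.
(a)–(d): forbidden (ΔS, ΔL, ΔJ).
(b)–(c): allowed.
(b)–(d): forbidden (ΔS, ΔL, ΔJ).
(c)–(d): forbidden (parity, ΔS, ΔL, ΔJ).
Allowed pairs: 2 of 6.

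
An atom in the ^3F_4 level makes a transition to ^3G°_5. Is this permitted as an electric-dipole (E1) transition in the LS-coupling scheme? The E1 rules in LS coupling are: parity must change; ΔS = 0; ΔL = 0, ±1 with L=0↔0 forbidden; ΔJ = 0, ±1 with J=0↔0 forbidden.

Reading off the term symbols: S 1→1, L 3→4, J 4→5, parity even→odd.
ΔJ = 0, ±1 (not J=0↔0): J: 4 → 5, ΔJ = +1 — ok.
ΔL = 0, ±1 (not L=0↔0): L: 3 → 4, ΔL = +1 — ok.
ΔS = 0: S: 1 → 1 — ok.
Parity must change: even → odd — ok.
All four E1 rules are satisfied.

allowed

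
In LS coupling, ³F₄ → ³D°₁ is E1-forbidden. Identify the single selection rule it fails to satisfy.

the ΔJ = 0, ±1 rule

Initial level: S=1, L=3, J=4, parity even. Final level: S=1, L=2, J=1, parity odd.
ΔJ = 0, ±1 (not J=0↔0): J: 4 → 1, ΔJ = -3 — fails.
ΔS = 0: S: 1 → 1 — ok.
Parity must change: even → odd — ok.
ΔL = 0, ±1 (not L=0↔0): L: 3 → 2, ΔL = -1 — ok.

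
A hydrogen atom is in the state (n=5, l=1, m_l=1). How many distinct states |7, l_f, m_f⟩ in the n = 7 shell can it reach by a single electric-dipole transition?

E1 requires Δl = ±1, so l_f ∈ {0, 2}; with 0 ≤ l_f ≤ n_f−1 = 6, the allowed l_f values are {0, 2}.
For l_f = 0: m_f ∈ {m_i−1, m_i, m_i+1} ∩ [−0, 0] = {0} → 1 state.
For l_f = 2: m_f ∈ {m_i−1, m_i, m_i+1} ∩ [−2, 2] = {0, 1, 2} → 3 states.
Total: 4.

4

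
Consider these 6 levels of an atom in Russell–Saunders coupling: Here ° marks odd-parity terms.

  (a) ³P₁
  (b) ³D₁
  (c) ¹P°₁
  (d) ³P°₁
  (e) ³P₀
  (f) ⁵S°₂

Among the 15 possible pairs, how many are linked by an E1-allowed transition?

(a)–(b): forbidden (parity).
(a)–(c): forbidden (ΔS).
(a)–(d): allowed.
(a)–(e): forbidden (parity).
(a)–(f): forbidden (ΔS).
(b)–(c): forbidden (ΔS).
(b)–(d): allowed.
(b)–(e): forbidden (parity).
(b)–(f): forbidden (ΔS, ΔL).
(c)–(d): forbidden (parity, ΔS).
(c)–(e): forbidden (ΔS).
(c)–(f): forbidden (parity, ΔS).
(d)–(e): allowed.
(d)–(f): forbidden (parity, ΔS).
(e)–(f): forbidden (ΔS, ΔJ).
Allowed pairs: 3 of 15.

3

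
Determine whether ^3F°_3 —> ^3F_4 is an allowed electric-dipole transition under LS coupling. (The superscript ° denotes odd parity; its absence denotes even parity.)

Parity must change: odd → even — ✓.
ΔS = 0: S: 1 → 1 — ✓.
ΔL = 0, ±1 (not L=0↔0): L: 3 → 3, ΔL = +0 — ✓.
ΔJ = 0, ±1 (not J=0↔0): J: 3 → 4, ΔJ = +1 — ✓.
All four E1 rules are satisfied.

allowed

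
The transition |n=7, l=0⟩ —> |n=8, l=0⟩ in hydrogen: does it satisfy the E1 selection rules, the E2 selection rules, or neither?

Δl = 0 − 0 = +0; l_i + l_f = 0.
E1 (Δl = ±1): not satisfied.
E2 (Δl = 0,±2, l_i+l_f ≥ 2): not satisfied.

neither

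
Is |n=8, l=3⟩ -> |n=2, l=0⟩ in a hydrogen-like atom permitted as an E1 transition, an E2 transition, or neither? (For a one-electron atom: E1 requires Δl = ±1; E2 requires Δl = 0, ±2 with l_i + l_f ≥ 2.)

Δl = 0 − 3 = -3; l_i + l_f = 3.
E1 (Δl = ±1): not satisfied.
E2 (Δl = 0,±2, l_i+l_f ≥ 2): not satisfied.

neither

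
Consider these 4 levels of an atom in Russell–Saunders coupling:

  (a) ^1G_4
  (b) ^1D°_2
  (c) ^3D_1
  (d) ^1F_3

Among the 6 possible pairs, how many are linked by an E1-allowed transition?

(a)–(b): forbidden (ΔL, ΔJ).
(a)–(c): forbidden (parity, ΔS, ΔL, ΔJ).
(a)–(d): forbidden (parity).
(b)–(c): forbidden (ΔS).
(b)–(d): allowed.
(c)–(d): forbidden (parity, ΔS, ΔJ).
Allowed pairs: 1 of 6.

1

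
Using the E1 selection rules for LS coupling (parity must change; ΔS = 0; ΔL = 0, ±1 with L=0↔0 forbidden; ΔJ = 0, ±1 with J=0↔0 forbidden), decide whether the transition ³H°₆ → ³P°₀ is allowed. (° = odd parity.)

forbidden

Parity must change: odd → odd — fails.
ΔS = 0: S: 1 → 1 — ok.
ΔL = 0, ±1 (not L=0↔0): L: 5 → 1, ΔL = -4 — fails.
ΔJ = 0, ±1 (not J=0↔0): J: 6 → 0, ΔJ = -6 — fails.
Rule(s) violated: parity, ΔL, ΔJ.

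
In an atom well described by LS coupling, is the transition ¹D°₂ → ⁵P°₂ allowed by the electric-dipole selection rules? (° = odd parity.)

forbidden

Initial level: S=0, L=2, J=2, parity odd. Final level: S=2, L=1, J=2, parity odd.
Parity must change: odd → odd — fails.
ΔS = 0: S: 0 → 2 — fails.
ΔL = 0, ±1 (not L=0↔0): L: 2 → 1, ΔL = -1 — passes.
ΔJ = 0, ±1 (not J=0↔0): J: 2 → 2, ΔJ = +0 — passes.
Rule(s) violated: parity, ΔS.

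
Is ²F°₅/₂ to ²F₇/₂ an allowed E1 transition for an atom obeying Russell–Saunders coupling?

allowed

Initial level: S=1/2, L=3, J=5/2, parity odd. Final level: S=1/2, L=3, J=7/2, parity even.
ΔS = 0: S: 1/2 → 1/2 — ok.
ΔJ = 0, ±1 (not J=0↔0): J: 5/2 → 7/2, ΔJ = +1 — ok.
Parity must change: odd → even — ok.
ΔL = 0, ±1 (not L=0↔0): L: 3 → 3, ΔL = +0 — ok.
All four E1 rules are satisfied.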